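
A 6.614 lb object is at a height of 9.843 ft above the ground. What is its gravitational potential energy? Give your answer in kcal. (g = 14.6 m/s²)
PE = mgh = 3 kg × 14.6 m/s² × 3 m = 131.4 J = 0.03141 kcal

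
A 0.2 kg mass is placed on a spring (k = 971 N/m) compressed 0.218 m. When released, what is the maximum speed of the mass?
½kx² = ½mv² → v = x√(k/m) = 0.218×√(971/0.2) = 15.19 m/s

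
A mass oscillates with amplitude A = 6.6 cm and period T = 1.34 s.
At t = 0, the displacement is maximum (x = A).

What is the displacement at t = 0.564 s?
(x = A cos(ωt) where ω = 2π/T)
ω = 2π/T = 2π/1.34 = 4.689 rad/s
x = A cos(ωt) = 6.6×cos(4.689×0.564) = -5.801 cm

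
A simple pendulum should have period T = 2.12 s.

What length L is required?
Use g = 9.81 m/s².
T = 2π√(L/g) → L = g(T/2π)² = 9.81×(2.12/2π)² = 1.117 m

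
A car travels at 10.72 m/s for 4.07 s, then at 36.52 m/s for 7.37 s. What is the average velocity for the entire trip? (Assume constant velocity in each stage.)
d₁ = v₁t₁ = 10.72 × 4.07 = 43.6304 m
d₂ = v₂t₂ = 36.52 × 7.37 = 269.152 m
d_total = 312.78 m, t_total = 11.44 s
v_avg = d_total/t_total = 312.78/11.44 = 27.34 m/s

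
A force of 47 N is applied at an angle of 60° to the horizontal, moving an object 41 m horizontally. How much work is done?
W = Fd cosθ = 47×41×cos(60°) = 963.5 J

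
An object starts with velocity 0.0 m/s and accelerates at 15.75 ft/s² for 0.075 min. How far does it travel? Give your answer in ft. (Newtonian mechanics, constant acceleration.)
d = v₀t + ½at² (with unit conversion) = 159.5 ft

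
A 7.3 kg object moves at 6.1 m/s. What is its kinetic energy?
KE = ½mv² = ½×7.3×6.1² = 135.8165 J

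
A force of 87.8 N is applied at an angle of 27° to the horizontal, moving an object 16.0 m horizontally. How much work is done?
W = Fd cosθ = 87.8×16.0×cos(27°) = 1251.7 J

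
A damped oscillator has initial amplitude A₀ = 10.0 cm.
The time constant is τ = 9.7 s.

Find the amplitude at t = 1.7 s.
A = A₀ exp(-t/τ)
A = A₀ exp(−t/τ) = 10.0×exp(−1.7/9.7) = 8.392 cm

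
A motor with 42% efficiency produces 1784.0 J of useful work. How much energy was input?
W_in = W_out/η = 1784.0/0.42 = 4247.6 J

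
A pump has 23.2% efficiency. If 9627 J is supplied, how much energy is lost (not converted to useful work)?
W_out = η × W_in = 0.232×9627 = 2233.5 J
W_lost = W_in − W_out = 9627 − 2233.5 = 7393.5 J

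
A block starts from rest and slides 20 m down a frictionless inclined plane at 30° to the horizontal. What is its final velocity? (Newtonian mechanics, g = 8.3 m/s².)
a = g sin(θ) = 8.3 × sin(30°) = 4.15 m/s²
v = √(2ad) = √(2 × 4.15 × 20) = 12.88 m/s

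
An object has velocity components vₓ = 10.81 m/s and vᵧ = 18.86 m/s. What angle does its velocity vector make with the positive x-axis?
θ = arctan(vᵧ/vₓ) = arctan(18.86/10.81) = 60.18°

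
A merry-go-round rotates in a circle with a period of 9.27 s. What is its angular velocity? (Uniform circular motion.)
ω = 2π/T = 2π/9.27 = 0.6778 rad/s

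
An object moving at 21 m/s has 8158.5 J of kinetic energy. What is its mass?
KE = ½mv² → m = 2KE/v² = 2×8158.5/21² = 37.0 kg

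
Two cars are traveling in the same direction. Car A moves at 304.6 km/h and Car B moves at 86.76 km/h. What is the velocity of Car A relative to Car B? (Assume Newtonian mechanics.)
v_rel = v_A - v_B = 304.6 - 86.76 = 217.8 km/h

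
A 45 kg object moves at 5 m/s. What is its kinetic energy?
KE = ½mv² = ½×45×5² = 562.5 J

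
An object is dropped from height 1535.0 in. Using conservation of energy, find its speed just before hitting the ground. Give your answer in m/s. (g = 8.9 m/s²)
mgh = ½mv² → v = √(2gh) = √(2×8.9×38.99) = 26.34 m/s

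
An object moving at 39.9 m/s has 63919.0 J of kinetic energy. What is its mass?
KE = ½mv² → m = 2KE/v² = 2×63919.0/39.9² = 80.3 kg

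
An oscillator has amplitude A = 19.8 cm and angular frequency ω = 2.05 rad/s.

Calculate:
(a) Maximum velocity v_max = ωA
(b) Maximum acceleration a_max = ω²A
v_max = ωA = 2.05×0.198 = 0.4059 m/s
a_max = ω²A = 2.05²×0.198 = 0.8321 m/s²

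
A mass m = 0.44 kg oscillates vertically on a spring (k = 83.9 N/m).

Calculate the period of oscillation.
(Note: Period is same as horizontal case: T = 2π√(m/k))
T = 2π√(m/k) = 2π√(0.44/83.9) = 0.455 s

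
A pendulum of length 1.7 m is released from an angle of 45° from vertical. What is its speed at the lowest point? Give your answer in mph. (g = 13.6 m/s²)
h = L(1 − cosθ) = 1.7×(1 − cos45°) = 0.4979 m
v = √(2gh) = √(2×13.6×0.4979) = 3.68 m/s = 8.232 mph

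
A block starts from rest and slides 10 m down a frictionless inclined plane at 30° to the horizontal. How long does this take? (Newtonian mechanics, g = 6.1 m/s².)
a = g sin(θ) = 6.1 × sin(30°) = 3.05 m/s²
t = √(2d/a) = √(2 × 10 / 3.05) = 2.56 s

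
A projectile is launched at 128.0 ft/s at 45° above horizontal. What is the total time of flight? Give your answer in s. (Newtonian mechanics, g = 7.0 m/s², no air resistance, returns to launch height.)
T = 2v₀sin(θ)/g (with unit conversion) = 7.882 s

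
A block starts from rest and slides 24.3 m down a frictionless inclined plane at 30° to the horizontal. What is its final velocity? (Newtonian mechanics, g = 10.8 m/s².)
a = g sin(θ) = 10.8 × sin(30°) = 5.4 m/s²
v = √(2ad) = √(2 × 5.4 × 24.3) = 16.2 m/s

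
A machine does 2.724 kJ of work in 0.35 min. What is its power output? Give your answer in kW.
P = W/t = 2724 J / 21 s = 129.7 W = 0.1297 kW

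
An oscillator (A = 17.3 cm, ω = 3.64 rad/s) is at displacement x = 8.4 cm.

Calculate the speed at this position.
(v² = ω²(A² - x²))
v = ω√(A² − x²) = 3.64×√(0.173² − 0.084²) = 0.5505 m/s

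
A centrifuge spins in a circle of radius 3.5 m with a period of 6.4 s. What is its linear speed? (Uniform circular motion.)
v = 2πr/T = 2π×3.5/6.4 = 3.44 m/s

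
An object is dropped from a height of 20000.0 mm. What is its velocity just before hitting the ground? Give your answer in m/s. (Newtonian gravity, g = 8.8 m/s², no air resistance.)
v = √(2gh) (with unit conversion) = 18.76 m/s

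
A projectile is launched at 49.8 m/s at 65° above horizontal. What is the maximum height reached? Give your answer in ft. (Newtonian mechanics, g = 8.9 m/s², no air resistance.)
H = v₀²sin²(θ)/(2g) (with unit conversion) = 375.5 ft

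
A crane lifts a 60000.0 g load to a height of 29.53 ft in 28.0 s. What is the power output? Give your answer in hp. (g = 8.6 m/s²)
W = mgh = 60×8.6×9.001 = 4644 J
P = W/t = 4644/28 = 165.9 W = 0.2224 hp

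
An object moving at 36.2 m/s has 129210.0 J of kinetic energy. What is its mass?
KE = ½mv² → m = 2KE/v² = 2×129210.0/36.2² = 197.2 kg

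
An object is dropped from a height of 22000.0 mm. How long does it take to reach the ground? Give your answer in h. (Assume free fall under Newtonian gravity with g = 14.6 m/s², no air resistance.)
t = √(2h/g) (with unit conversion) = 0.0004822 h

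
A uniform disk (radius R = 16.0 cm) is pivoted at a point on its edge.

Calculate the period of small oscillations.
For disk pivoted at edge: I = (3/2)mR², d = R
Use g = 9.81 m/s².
I/m = (3/2)R² = 0.0384 m²; d = R = 0.16 m
T = 2π√((3/2)R²/(gR)) = 2π√(3R/(2g)) = 0.9828 s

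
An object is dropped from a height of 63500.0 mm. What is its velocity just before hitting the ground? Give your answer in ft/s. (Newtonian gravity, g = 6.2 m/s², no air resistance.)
v = √(2gh) (with unit conversion) = 92.06 ft/s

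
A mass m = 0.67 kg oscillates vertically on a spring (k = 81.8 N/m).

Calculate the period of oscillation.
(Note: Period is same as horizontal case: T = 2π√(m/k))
T = 2π√(m/k) = 2π√(0.67/81.8) = 0.5686 s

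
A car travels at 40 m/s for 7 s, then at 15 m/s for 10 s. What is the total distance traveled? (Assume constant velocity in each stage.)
d₁ = v₁t₁ = 40 × 7 = 280 m
d₂ = v₂t₂ = 15 × 10 = 150 m
d_total = 280 + 150 = 430 m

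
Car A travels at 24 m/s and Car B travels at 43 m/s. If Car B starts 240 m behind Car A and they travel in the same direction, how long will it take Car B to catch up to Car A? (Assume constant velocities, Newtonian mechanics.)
Relative speed: v_rel = 43 - 24 = 19 m/s
Time to catch: t = d₀/v_rel = 240/19 = 12.63 s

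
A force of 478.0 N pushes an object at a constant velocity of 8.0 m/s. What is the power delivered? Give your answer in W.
P = Fv = 478 N × 8 m/s = 3824 W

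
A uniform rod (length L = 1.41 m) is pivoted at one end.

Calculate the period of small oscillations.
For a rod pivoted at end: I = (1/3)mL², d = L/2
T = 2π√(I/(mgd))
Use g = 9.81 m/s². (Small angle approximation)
I/m = (1/3)L² = 0.6627 m²; d = L/2 = 0.705 m
T = 2π√(I/(mgd)) = 2π√(0.6627/(9.81×0.705)) = 1.945 s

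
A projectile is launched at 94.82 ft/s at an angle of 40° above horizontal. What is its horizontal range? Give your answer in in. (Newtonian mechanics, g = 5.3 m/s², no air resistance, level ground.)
R = v₀² sin(2θ) / g (with unit conversion) = 6110.0 in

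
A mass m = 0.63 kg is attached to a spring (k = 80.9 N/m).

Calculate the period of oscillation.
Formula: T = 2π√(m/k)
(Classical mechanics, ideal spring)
T = 2π√(m/k) = 2π√(0.63/80.9) = 0.5545 s; f = 1/T = 1.804 Hz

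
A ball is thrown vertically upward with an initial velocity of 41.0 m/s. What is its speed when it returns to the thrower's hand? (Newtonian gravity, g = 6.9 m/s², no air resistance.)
By conservation of energy, the ball returns at the same speed = 41.0 m/s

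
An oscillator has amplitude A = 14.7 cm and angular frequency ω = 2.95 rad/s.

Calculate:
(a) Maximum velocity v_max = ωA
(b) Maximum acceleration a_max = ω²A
v_max = ωA = 2.95×0.147 = 0.4337 m/s
a_max = ω²A = 2.95²×0.147 = 1.279 m/s²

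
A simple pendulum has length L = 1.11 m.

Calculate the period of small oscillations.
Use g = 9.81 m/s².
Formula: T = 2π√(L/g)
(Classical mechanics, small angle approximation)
T = 2π√(L/g) = 2π√(1.11/9.81) = 2.114 s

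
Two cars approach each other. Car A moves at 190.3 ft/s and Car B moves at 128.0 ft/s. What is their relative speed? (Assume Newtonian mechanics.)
v_rel = v_A + v_B = 190.3 + 128.0 = 318.3 ft/s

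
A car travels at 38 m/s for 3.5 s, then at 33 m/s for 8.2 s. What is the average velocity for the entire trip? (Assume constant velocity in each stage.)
d₁ = v₁t₁ = 38 × 3.5 = 133 m
d₂ = v₂t₂ = 33 × 8.2 = 270.6 m
d_total = 403.6 m, t_total = 11.7 s
v_avg = d_total/t_total = 403.6/11.7 = 34.5 m/s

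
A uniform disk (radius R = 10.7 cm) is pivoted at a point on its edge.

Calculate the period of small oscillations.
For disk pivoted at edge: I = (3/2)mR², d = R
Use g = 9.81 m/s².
I/m = (3/2)R² = 0.01717 m²; d = R = 0.107 m
T = 2π√((3/2)R²/(gR)) = 2π√(3R/(2g)) = 0.8037 s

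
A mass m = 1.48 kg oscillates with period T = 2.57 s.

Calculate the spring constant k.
T = 2π√(m/k) → k = m(2π/T)² = 1.48×(2π/2.57)² = 8.846 N/m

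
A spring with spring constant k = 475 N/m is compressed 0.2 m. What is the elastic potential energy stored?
PE = ½kx² = ½×475×0.2² = 9.5 J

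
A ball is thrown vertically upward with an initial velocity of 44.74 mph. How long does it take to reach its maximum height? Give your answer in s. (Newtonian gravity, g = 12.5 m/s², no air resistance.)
t_up = v₀/g (with unit conversion) = 1.6 s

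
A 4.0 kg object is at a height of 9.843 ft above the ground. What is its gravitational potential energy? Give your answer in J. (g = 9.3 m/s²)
PE = mgh = 4 kg × 9.3 m/s² × 3 m = 111.6 J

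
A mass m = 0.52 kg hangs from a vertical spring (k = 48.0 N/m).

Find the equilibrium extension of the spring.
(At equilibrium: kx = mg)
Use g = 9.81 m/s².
x_eq = mg/k = 0.52×9.81/48.0 = 0.1063 m = 10.63 cm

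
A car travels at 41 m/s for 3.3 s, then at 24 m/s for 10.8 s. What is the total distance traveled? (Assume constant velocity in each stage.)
d₁ = v₁t₁ = 41 × 3.3 = 135.3 m
d₂ = v₂t₂ = 24 × 10.8 = 259.2 m
d_total = 135.3 + 259.2 = 394.5 m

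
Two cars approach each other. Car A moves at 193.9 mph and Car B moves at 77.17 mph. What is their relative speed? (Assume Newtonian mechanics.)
v_rel = v_A + v_B = 193.9 + 77.17 = 271.1 mph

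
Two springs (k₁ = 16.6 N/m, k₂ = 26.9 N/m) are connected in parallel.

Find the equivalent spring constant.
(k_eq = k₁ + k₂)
k_eq = k₁ + k₂ = 16.6 + 26.9 = 43.5 N/m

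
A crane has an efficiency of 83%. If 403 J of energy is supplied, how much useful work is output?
W_out = η × W_in = 0.83 × 403 = 334.49 J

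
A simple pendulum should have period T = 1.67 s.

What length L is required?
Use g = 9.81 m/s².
T = 2π√(L/g) → L = g(T/2π)² = 9.81×(1.67/2π)² = 0.693 m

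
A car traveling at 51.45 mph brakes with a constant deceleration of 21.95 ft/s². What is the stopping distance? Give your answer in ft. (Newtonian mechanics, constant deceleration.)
d = v₀² / (2a) (with unit conversion) = 129.7 ft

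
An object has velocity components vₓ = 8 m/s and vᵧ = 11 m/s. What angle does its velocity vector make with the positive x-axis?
θ = arctan(vᵧ/vₓ) = arctan(11/8) = 53.97°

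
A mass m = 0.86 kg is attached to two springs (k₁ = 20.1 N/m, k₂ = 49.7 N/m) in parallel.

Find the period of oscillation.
k_eq = k₁+k₂ = 69.8 N/m
T = 2π√(m/k_eq) = 2π√(0.86/69.8) = 0.6974 s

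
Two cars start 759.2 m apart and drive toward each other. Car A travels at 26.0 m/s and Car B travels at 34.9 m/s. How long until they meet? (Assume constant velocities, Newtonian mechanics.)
Combined speed: v_combined = 26.0 + 34.9 = 60.9 m/s
Time to meet: t = d/60.9 = 759.2/60.9 = 12.47 s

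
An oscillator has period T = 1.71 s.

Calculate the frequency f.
f = 1/T = 1/1.71 = 0.5848 Hz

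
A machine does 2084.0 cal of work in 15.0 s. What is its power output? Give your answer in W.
P = W/t = 8719 J / 15 s = 581.3 W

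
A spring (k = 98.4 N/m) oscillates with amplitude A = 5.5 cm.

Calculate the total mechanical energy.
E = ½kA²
E = ½kA² = ½×98.4×(0.055)² = 0.1488 J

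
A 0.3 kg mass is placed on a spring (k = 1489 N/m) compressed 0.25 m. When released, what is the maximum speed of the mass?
½kx² = ½mv² → v = x√(k/m) = 0.25×√(1489/0.3) = 17.61 m/s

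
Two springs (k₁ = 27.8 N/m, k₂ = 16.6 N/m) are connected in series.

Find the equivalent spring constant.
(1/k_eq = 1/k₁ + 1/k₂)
1/k_eq = 1/27.8 + 1/16.6 = 0.096212; k_eq = 10.39 N/m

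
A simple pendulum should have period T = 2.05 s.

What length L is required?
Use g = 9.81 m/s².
T = 2π√(L/g) → L = g(T/2π)² = 9.81×(2.05/2π)² = 1.044 m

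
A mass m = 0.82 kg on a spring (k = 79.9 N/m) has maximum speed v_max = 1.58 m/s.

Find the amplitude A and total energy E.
½mv²_max = ½kA² → A = v_max√(m/k) = 1.58×√(0.82/79.9) = 0.1601 m = 16.01 cm
E = ½mv²_max = ½×0.82×1.58² = 1.024 J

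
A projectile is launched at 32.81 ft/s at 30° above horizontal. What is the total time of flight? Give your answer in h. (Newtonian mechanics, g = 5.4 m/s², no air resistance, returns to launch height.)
T = 2v₀sin(θ)/g (with unit conversion) = 0.0005144 h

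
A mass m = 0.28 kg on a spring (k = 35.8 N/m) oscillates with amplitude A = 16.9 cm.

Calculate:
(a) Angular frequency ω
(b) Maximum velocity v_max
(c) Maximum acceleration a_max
ω = √(k/m) = √(35.8/0.28) = 11.31 rad/s
v_max = ωA = 11.31×0.169 = 1.911 m/s
a_max = ω²A = 11.31²×0.169 = 21.61 m/s²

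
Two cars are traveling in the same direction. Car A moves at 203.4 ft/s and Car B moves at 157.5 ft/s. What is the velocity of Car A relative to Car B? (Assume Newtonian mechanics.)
v_rel = v_A - v_B = 203.4 - 157.5 = 45.9 ft/s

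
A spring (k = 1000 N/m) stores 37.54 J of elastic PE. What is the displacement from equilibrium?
PE = ½kx² → x = √(2PE/k) = √(2×37.54/1000) = 0.274 m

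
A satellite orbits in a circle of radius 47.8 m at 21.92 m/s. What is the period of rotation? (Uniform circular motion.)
T = 2πr/v = 2π×47.8/21.92 = 13.7 s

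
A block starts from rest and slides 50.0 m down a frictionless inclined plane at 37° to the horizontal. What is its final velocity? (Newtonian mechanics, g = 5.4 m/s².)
a = g sin(θ) = 5.4 × sin(37°) = 3.25 m/s²
v = √(2ad) = √(2 × 3.25 × 50.0) = 18.03 m/s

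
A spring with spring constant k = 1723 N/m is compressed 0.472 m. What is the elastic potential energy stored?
PE = ½kx² = ½×1723×0.472² = 191.9 J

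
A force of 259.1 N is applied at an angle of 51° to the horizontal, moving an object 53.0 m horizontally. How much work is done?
W = Fd cosθ = 259.1×53.0×cos(51°) = 8642.0 J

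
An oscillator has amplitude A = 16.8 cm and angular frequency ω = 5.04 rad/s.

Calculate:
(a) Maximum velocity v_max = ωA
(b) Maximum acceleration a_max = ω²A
v_max = ωA = 5.04×0.168 = 0.8467 m/s
a_max = ω²A = 5.04²×0.168 = 4.267 m/s²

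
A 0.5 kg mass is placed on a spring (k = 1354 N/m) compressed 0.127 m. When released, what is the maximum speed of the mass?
½kx² = ½mv² → v = x√(k/m) = 0.127×√(1354/0.5) = 6.609 m/s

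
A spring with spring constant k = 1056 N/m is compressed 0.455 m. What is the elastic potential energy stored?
PE = ½kx² = ½×1056×0.455² = 109.3 J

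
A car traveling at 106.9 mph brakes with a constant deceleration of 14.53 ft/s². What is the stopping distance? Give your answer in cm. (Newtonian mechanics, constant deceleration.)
d = v₀² / (2a) (with unit conversion) = 25780.0 cm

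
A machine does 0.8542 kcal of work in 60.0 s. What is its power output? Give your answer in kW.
P = W/t = 3574 J / 60 s = 59.57 W = 0.05957 kW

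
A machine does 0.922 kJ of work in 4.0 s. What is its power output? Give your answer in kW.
P = W/t = 922 J / 4 s = 230.5 W = 0.2305 kW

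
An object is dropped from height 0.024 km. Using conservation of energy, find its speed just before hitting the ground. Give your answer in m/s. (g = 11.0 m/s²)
mgh = ½mv² → v = √(2gh) = √(2×11.0×24) = 22.98 m/s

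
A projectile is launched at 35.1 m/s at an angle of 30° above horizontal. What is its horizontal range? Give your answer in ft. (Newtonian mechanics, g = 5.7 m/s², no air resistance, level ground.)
R = v₀² sin(2θ) / g (with unit conversion) = 614.1 ft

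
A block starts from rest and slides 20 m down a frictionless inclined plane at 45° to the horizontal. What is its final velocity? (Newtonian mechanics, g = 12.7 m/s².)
a = g sin(θ) = 12.7 × sin(45°) = 8.98 m/s²
v = √(2ad) = √(2 × 8.98 × 20) = 18.95 m/s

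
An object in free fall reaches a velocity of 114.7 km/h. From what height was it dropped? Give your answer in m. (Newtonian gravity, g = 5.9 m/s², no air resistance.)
h = v²/(2g) (with unit conversion) = 86.03 m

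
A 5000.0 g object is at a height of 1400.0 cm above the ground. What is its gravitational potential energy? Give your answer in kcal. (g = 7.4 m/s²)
PE = mgh = 5 kg × 7.4 m/s² × 14 m = 518 J = 0.1238 kcal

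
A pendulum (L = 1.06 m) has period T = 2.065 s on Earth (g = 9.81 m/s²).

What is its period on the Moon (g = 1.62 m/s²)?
T = 2π√(L/g), so T_moon/T_earth = √(g_earth/g_moon)
T_moon = 2π√(1.06/1.62) = 5.082 s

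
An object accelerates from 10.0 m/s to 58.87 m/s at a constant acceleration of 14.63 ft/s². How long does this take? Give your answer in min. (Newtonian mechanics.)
t = (v - v₀)/a (with unit conversion) = 0.1827 min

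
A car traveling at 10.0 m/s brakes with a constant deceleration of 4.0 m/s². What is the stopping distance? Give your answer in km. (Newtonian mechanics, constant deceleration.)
d = v₀² / (2a) (with unit conversion) = 0.0125 km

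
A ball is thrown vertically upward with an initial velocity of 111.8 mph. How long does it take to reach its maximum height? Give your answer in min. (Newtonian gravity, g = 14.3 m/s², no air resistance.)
t_up = v₀/g (with unit conversion) = 0.05825 min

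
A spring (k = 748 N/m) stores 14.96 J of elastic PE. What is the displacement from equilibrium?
PE = ½kx² → x = √(2PE/k) = √(2×14.96/748) = 0.2 m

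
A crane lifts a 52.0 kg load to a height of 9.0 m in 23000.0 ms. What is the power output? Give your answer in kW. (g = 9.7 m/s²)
W = mgh = 52×9.7×9 = 4540 J
P = W/t = 4540/23 = 197.4 W = 0.1974 kW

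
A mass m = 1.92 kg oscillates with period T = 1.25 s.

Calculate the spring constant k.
T = 2π√(m/k) → k = m(2π/T)² = 1.92×(2π/1.25)² = 48.51 N/m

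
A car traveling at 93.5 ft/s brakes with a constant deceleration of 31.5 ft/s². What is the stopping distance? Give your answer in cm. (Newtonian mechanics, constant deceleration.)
d = v₀² / (2a) (with unit conversion) = 4230.0 cm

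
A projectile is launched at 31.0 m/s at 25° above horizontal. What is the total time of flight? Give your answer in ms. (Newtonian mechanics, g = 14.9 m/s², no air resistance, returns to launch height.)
T = 2v₀sin(θ)/g (with unit conversion) = 1759.0 ms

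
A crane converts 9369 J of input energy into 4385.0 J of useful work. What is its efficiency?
η = W_out/W_in = 4385.0/9369 = 0.468 = 46.8%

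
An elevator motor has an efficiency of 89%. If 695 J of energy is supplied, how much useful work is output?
W_out = η × W_in = 0.89 × 695 = 618.55 J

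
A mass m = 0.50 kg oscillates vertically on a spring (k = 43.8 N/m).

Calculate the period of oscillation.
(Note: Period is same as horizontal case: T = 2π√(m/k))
T = 2π√(m/k) = 2π√(0.5/43.8) = 0.6713 s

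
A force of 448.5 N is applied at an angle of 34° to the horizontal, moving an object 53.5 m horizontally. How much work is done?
W = Fd cosθ = 448.5×53.5×cos(34°) = 19893.0 J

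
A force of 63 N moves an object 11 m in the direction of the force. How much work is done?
W = Fd = 63×11 = 693.0 J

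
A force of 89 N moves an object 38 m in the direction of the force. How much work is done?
W = Fd = 89×38 = 3382.0 J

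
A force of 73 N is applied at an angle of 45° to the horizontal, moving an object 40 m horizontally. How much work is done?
W = Fd cosθ = 73×40×cos(45°) = 2064.8 J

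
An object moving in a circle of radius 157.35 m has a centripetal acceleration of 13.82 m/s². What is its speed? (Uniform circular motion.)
v = √(a_c × r) = √(13.82 × 157.35) = 46.63 m/s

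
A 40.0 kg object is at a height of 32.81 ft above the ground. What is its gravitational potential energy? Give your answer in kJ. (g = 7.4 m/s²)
PE = mgh = 40 kg × 7.4 m/s² × 10 m = 2960 J = 2.96 kJ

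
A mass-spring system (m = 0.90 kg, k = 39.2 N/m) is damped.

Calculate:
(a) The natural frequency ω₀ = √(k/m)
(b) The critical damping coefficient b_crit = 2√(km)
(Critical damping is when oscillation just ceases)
ω₀ = √(k/m) = √(39.2/0.9) = 6.6 rad/s
b_crit = 2√(km) = 2√(39.2×0.9) = 11.88 kg/s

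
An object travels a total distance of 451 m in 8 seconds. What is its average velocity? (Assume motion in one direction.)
v_avg = Δd / Δt = 451 / 8 = 56.38 m/s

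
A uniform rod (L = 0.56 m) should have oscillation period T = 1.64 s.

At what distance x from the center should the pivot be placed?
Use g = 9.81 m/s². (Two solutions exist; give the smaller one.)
T = 2π√((L²/12 + x²)/(gx)). Let c = T²g/(4π²) = 0.6683.
x² − cx + L²/12 = 0 → x = (c − √(c² − L²/3))/2 = 0.0417 m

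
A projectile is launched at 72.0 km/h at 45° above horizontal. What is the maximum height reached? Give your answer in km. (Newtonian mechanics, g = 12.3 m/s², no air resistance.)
H = v₀²sin²(θ)/(2g) (with unit conversion) = 0.00813 km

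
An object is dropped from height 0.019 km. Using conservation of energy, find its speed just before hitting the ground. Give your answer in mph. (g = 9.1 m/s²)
mgh = ½mv² → v = √(2gh) = √(2×9.1×19) = 18.6 m/s = 41.6 mph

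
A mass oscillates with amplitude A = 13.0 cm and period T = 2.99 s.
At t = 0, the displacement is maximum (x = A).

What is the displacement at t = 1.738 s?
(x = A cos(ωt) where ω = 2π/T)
ω = 2π/T = 2π/2.99 = 2.101 rad/s
x = A cos(ωt) = 13.0×cos(2.101×1.738) = -11.34 cm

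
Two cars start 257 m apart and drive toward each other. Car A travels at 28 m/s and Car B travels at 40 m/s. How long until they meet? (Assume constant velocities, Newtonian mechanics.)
Combined speed: v_combined = 28 + 40 = 68 m/s
Time to meet: t = d/68 = 257/68 = 3.78 s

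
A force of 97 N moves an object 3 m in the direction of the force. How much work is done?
W = Fd = 97×3 = 291.0 J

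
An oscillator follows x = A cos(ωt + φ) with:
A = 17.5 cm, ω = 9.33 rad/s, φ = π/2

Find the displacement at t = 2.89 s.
x = A cos(ωt + φ) = 17.5×cos(9.33×2.89 + π/2) = -16.91 cm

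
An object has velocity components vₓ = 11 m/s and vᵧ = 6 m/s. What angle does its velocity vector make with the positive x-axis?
θ = arctan(vᵧ/vₓ) = arctan(6/11) = 28.61°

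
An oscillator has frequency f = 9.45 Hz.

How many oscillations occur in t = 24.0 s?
n = f×t = 9.45×24.0 = 226.8 oscillations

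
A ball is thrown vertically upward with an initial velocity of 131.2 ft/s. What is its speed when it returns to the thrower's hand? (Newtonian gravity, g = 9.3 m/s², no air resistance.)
By conservation of energy, the ball returns at the same speed = 131.2 ft/s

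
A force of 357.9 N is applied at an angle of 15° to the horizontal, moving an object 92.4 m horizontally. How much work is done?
W = Fd cosθ = 357.9×92.4×cos(15°) = 31943.0 J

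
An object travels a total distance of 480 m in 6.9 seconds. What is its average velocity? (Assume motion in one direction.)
v_avg = Δd / Δt = 480 / 6.9 = 69.57 m/s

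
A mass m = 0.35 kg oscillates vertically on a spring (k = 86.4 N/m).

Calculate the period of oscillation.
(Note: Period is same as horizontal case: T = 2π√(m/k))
T = 2π√(m/k) = 2π√(0.35/86.4) = 0.3999 s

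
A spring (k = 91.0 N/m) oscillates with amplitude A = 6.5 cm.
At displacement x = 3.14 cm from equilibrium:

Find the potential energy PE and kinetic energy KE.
E_total = ½kA² = ½×91.0×(0.065)² = 0.1922 J
PE = ½kx² = ½×91.0×(0.0314)² = 0.04486 J
KE = E_total − PE = 0.1474 J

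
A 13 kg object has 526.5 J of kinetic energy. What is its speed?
KE = ½mv² → v = √(2KE/m) = √(2×526.5/13) = 9.0 m/s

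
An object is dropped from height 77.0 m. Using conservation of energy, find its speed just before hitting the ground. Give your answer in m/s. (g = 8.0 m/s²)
mgh = ½mv² → v = √(2gh) = √(2×8.0×77) = 35.1 m/s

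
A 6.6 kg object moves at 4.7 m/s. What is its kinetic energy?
KE = ½mv² = ½×6.6×4.7² = 72.897 J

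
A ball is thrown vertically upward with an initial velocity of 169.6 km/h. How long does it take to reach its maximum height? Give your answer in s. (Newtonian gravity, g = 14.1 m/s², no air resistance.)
t_up = v₀/g (with unit conversion) = 3.341 s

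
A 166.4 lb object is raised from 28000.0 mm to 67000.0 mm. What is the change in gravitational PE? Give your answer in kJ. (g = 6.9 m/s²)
ΔPE = mg(h₂ − h₁) = 75.48 kg × 6.9 m/s² × (67 − 28) m = 2.031e+04 J = 20.31 kJ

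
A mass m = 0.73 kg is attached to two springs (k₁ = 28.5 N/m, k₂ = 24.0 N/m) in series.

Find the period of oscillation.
k_eq = k₁k₂/(k₁+k₂) = 13.03 N/m
T = 2π√(m/k_eq) = 2π√(0.73/13.03) = 1.487 s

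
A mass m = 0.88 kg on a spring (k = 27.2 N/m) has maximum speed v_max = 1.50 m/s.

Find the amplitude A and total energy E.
½mv²_max = ½kA² → A = v_max√(m/k) = 1.5×√(0.88/27.2) = 0.2698 m = 26.98 cm
E = ½mv²_max = ½×0.88×1.5² = 0.99 J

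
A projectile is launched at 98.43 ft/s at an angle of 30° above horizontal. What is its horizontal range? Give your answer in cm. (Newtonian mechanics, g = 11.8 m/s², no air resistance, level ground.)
R = v₀² sin(2θ) / g (with unit conversion) = 6606.0 cm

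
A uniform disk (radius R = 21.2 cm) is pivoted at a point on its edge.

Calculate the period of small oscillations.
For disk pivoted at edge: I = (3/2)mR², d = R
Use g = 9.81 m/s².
I/m = (3/2)R² = 0.06742 m²; d = R = 0.212 m
T = 2π√((3/2)R²/(gR)) = 2π√(3R/(2g)) = 1.131 s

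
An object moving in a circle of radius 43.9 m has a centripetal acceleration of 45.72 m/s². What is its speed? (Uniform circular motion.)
v = √(a_c × r) = √(45.72 × 43.9) = 44.8 m/s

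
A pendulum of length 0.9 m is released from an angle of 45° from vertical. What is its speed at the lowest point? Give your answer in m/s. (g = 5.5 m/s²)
h = L(1 − cosθ) = 0.9×(1 − cos45°) = 0.2636 m
v = √(2gh) = √(2×5.5×0.2636) = 1.703 m/s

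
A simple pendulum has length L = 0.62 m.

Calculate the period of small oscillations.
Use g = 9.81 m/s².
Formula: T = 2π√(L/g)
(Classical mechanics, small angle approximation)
T = 2π√(L/g) = 2π√(0.62/9.81) = 1.58 s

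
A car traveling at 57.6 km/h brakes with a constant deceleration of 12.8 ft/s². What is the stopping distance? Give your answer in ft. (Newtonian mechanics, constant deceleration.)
d = v₀² / (2a) (with unit conversion) = 107.6 ft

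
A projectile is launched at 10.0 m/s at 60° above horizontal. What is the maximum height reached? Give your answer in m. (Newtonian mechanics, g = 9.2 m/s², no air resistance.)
H = v₀²sin²(θ)/(2g) = 4.076 m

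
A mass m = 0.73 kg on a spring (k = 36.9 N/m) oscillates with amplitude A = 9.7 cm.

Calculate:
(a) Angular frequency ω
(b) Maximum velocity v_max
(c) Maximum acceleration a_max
ω = √(k/m) = √(36.9/0.73) = 7.11 rad/s
v_max = ωA = 7.11×0.097 = 0.6896 m/s
a_max = ω²A = 7.11²×0.097 = 4.903 m/s²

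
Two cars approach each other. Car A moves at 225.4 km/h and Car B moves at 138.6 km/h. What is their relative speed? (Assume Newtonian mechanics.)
v_rel = v_A + v_B = 225.4 + 138.6 = 364.0 km/h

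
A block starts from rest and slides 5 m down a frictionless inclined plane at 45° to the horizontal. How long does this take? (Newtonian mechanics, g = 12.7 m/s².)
a = g sin(θ) = 12.7 × sin(45°) = 8.98 m/s²
t = √(2d/a) = √(2 × 5 / 8.98) = 1.06 s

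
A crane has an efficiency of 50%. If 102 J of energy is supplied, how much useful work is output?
W_out = η × W_in = 0.5 × 102 = 51.0 J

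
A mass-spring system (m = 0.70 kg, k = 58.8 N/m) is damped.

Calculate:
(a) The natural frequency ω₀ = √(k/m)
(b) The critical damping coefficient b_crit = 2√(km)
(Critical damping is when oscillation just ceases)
ω₀ = √(k/m) = √(58.8/0.7) = 9.165 rad/s
b_crit = 2√(km) = 2√(58.8×0.7) = 12.83 kg/s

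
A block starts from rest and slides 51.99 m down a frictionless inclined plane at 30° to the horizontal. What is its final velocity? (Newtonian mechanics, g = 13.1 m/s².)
a = g sin(θ) = 13.1 × sin(30°) = 6.55 m/s²
v = √(2ad) = √(2 × 6.55 × 51.99) = 26.1 m/s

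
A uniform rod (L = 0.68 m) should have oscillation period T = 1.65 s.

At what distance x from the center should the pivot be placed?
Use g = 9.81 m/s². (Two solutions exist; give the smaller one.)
T = 2π√((L²/12 + x²)/(gx)). Let c = T²g/(4π²) = 0.6765.
x² − cx + L²/12 = 0 → x = (c − √(c² − L²/3))/2 = 0.06279 m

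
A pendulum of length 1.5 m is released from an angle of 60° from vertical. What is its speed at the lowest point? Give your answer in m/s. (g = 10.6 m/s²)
h = L(1 − cosθ) = 1.5×(1 − cos60°) = 0.75 m
v = √(2gh) = √(2×10.6×0.75) = 3.987 m/s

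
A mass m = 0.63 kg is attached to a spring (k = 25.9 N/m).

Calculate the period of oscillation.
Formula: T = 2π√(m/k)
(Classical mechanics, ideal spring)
T = 2π√(m/k) = 2π√(0.63/25.9) = 0.9799 s; f = 1/T = 1.02 Hz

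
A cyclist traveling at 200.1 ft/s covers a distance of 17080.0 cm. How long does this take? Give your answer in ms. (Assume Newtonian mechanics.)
t = d/v (with unit conversion) = 2800.0 ms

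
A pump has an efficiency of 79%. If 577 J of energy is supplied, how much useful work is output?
W_out = η × W_in = 0.79 × 577 = 455.83 J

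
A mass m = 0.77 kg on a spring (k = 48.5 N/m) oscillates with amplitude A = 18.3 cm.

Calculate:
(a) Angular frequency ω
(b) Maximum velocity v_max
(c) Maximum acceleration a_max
ω = √(k/m) = √(48.5/0.77) = 7.936 rad/s
v_max = ωA = 7.936×0.183 = 1.452 m/s
a_max = ω²A = 7.936²×0.183 = 11.53 m/s²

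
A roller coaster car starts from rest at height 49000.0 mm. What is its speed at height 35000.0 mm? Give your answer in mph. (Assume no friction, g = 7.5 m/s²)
mgh₁ = ½mv₂² + mgh₂ → v₂ = √(2g(h₁−h₂)) = √(2×7.5×(49−35)) = 14.49 m/s = 32.42 mph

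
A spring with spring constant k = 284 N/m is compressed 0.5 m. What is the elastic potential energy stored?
PE = ½kx² = ½×284×0.5² = 35.5 J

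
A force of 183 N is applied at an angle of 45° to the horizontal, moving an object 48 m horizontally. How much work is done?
W = Fd cosθ = 183×48×cos(45°) = 6211.2 J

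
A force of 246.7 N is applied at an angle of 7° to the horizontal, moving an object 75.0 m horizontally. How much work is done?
W = Fd cosθ = 246.7×75.0×cos(7°) = 18365.0 J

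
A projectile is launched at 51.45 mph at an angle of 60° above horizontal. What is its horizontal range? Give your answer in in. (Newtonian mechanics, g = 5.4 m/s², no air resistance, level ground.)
R = v₀² sin(2θ) / g (with unit conversion) = 3340.0 in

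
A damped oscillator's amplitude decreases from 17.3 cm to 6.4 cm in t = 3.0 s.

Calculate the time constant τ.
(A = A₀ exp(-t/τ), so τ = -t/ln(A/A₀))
A/A₀ = 6.4/17.3 = 0.3699; ln(A/A₀) = -0.9944
τ = −t/ln(A/A₀) = −3.0/-0.9944 = 3.017 s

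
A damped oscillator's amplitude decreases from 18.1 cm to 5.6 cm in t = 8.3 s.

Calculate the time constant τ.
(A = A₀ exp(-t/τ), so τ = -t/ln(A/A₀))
A/A₀ = 5.6/18.1 = 0.3094; ln(A/A₀) = -1.173
τ = −t/ln(A/A₀) = −8.3/-1.173 = 7.075 s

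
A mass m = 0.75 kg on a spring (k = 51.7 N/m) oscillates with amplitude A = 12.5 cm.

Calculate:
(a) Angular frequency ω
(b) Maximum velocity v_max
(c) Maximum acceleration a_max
ω = √(k/m) = √(51.7/0.75) = 8.303 rad/s
v_max = ωA = 8.303×0.125 = 1.038 m/s
a_max = ω²A = 8.303²×0.125 = 8.617 m/s²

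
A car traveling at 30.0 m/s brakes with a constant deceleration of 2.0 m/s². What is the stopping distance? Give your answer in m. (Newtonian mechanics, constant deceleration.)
d = v₀² / (2a) = 225.0 m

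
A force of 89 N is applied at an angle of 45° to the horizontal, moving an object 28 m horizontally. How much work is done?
W = Fd cosθ = 89×28×cos(45°) = 1762.1 J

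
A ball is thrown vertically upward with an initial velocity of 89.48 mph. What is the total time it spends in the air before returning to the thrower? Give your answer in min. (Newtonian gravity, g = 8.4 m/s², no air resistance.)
t_total = 2v₀/g (with unit conversion) = 0.1587 min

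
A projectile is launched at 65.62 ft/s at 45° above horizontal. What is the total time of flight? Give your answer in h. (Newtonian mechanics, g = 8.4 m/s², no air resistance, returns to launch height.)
T = 2v₀sin(θ)/g (with unit conversion) = 0.0009354 h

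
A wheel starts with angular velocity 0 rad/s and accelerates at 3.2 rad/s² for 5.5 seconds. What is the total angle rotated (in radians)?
θ = ω₀t + ½αt² = 0×5.5 + ½×3.2×5.5² = 48.4 rad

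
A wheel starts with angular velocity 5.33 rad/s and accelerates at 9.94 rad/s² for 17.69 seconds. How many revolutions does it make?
θ = ω₀t + ½αt² = 5.33×17.69 + ½×9.94×17.69² = 1649.58 rad
Revolutions = θ/(2π) = 1649.58/(2π) = 262.54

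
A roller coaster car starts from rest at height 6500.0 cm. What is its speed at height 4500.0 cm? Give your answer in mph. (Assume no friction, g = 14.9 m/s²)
mgh₁ = ½mv₂² + mgh₂ → v₂ = √(2g(h₁−h₂)) = √(2×14.9×(65−45)) = 24.41 m/s = 54.61 mph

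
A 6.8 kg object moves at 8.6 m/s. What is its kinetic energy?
KE = ½mv² = ½×6.8×8.6² = 251.464 J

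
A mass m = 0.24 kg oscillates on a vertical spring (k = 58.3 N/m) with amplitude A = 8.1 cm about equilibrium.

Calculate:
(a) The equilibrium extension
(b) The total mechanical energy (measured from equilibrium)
x_eq = mg/k = 0.24×9.81/58.3 = 0.04038 m = 4.038 cm
E = ½kA² = ½×58.3×(0.081)² = 0.1913 J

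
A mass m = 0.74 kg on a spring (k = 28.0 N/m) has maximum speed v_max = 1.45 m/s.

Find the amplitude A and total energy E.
½mv²_max = ½kA² → A = v_max√(m/k) = 1.45×√(0.74/28.0) = 0.2357 m = 23.57 cm
E = ½mv²_max = ½×0.74×1.45² = 0.7779 J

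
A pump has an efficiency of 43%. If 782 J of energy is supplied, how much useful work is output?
W_out = η × W_in = 0.43 × 782 = 336.26 J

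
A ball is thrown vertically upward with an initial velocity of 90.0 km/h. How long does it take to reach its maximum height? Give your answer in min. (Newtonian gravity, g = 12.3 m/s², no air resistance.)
t_up = v₀/g (with unit conversion) = 0.03388 min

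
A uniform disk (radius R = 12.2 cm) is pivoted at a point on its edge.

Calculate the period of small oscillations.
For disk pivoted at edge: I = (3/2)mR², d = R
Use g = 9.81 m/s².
I/m = (3/2)R² = 0.02233 m²; d = R = 0.122 m
T = 2π√((3/2)R²/(gR)) = 2π√(3R/(2g)) = 0.8582 s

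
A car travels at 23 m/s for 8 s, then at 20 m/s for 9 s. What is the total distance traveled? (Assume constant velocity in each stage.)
d₁ = v₁t₁ = 23 × 8 = 184 m
d₂ = v₂t₂ = 20 × 9 = 180 m
d_total = 184 + 180 = 364 m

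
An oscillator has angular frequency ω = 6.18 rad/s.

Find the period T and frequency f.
T = 2π/ω = 2π/6.18 = 1.017 s; f = ω/2π = 0.9836 Hz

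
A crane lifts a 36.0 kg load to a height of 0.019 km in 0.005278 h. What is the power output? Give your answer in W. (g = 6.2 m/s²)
W = mgh = 36×6.2×19 = 4241 J
P = W/t = 4241/19 = 223.2 W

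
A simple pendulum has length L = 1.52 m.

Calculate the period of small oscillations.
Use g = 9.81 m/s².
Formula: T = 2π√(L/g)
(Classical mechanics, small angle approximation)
T = 2π√(L/g) = 2π√(1.52/9.81) = 2.473 s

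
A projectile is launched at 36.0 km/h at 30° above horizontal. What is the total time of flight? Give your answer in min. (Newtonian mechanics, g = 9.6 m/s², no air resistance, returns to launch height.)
T = 2v₀sin(θ)/g (with unit conversion) = 0.01736 min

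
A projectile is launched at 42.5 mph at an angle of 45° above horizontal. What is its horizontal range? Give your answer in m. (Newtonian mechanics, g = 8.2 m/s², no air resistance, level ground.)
R = v₀² sin(2θ) / g (with unit conversion) = 44.02 m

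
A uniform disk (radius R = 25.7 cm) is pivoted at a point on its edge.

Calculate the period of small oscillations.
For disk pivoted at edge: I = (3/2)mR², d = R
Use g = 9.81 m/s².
I/m = (3/2)R² = 0.09907 m²; d = R = 0.257 m
T = 2π√((3/2)R²/(gR)) = 2π√(3R/(2g)) = 1.246 s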